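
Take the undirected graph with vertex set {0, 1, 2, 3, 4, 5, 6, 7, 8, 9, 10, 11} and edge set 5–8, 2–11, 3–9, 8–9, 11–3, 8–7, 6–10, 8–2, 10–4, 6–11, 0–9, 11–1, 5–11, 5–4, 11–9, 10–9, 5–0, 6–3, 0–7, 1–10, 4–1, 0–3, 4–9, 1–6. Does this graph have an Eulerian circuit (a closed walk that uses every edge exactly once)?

Degrees: 0:4, 1:4, 2:2, 3:4, 4:4, 5:4, 6:4, 7:2, 8:4, 9:6, 10:4, 11:6
Every vertex has even degree and the edges form a single connected piece, so an Eulerian circuit exists.

Yes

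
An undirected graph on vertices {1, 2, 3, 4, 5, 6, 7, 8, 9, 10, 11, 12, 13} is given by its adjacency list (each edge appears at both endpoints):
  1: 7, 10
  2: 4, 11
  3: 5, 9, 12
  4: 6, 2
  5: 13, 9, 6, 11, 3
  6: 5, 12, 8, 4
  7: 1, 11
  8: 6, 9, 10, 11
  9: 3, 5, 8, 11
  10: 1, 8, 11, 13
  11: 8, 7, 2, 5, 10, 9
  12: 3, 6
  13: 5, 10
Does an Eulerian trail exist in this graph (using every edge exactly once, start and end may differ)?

Yes

Degrees: 1:2, 2:2, 3:3, 4:2, 5:5, 6:4, 7:2, 8:4, 9:4, 10:4, 11:6, 12:2, 13:2
Odd-degree vertices: 3, 5 (2 total).
With 2 odd-degree vertices and all edges in one connected piece, an Eulerian trail exists (from 3 to 5).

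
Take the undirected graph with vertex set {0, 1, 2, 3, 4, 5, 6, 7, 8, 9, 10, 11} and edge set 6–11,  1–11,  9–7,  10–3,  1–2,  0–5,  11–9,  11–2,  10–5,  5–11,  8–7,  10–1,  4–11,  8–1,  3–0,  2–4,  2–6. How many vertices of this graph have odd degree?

2

Degrees: 0:2, 1:4, 2:4, 3:2, 4:2, 5:3, 6:2, 7:2, 8:2, 9:2, 10:3, 11:6
Odd-degree vertices: 5, 10.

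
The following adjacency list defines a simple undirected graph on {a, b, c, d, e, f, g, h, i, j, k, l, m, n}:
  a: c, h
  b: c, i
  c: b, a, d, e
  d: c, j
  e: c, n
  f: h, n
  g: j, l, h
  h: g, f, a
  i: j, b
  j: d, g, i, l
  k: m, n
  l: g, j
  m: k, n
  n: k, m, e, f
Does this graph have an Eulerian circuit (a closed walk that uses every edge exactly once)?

Degrees: a:2, b:2, c:4, d:2, e:2, f:2, g:3, h:3, i:2, j:4, k:2, l:2, m:2, n:4
g, h have odd degree; an Eulerian circuit needs every degree to be even, so none exists.

No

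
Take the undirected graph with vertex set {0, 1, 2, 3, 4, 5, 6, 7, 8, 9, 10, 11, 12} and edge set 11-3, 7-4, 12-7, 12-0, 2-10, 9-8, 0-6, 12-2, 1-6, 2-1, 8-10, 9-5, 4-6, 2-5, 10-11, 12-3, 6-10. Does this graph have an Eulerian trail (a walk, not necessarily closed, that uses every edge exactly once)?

Yes

Degrees: 0:2, 1:2, 2:4, 3:2, 4:2, 5:2, 6:4, 7:2, 8:2, 9:2, 10:4, 11:2, 12:4
Odd-degree vertices: none (0 total).
With 0 odd-degree vertices and all edges in one connected piece, an Eulerian trail exists.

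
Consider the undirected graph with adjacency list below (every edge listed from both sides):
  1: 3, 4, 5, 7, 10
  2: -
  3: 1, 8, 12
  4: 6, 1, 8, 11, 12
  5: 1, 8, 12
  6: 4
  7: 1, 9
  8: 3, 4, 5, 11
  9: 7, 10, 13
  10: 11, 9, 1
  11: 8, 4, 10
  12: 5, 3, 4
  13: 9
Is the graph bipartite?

4-8-11-4 is an odd cycle (length 3), and a bipartite graph can contain only even cycles.

No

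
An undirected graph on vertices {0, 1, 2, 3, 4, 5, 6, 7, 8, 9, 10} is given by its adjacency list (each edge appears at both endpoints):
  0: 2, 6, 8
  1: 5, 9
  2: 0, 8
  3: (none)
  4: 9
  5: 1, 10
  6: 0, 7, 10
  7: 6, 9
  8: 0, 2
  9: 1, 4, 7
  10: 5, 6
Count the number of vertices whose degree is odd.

Degrees: 0:3, 1:2, 2:2, 3:0, 4:1, 5:2, 6:3, 7:2, 8:2, 9:3, 10:2
Odd-degree vertices: 0, 4, 6, 9.

4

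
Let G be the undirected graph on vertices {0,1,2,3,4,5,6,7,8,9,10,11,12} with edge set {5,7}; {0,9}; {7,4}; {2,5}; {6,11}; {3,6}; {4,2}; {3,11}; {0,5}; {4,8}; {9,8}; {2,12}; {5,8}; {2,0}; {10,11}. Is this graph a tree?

The graph has 13 vertices and 15 edges.
It is not connected, so it is not a tree.

No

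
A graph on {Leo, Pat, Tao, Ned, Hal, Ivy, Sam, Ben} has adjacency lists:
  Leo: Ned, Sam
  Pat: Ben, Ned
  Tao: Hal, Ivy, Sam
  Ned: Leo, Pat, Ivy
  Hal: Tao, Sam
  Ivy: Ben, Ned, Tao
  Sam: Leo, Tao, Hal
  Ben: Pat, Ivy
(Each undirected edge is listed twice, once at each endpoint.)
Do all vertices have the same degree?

No

Degrees: Leo:2, Pat:2, Tao:3, Ned:3, Hal:2, Ivy:3, Sam:3, Ben:2
Degrees are not all equal (e.g. deg(Leo)=2 but deg(Tao)=3); not regular.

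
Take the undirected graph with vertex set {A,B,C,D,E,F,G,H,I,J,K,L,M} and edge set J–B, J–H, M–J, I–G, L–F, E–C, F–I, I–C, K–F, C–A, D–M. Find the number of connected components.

2

Component: {B, D, H, J, M}
Component: {A, C, E, F, G, I, K, L}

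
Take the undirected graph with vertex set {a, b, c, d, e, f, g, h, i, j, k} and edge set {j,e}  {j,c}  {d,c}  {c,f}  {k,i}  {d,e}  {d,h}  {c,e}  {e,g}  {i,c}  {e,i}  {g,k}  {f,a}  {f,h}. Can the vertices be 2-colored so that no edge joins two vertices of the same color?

No

The cycle e-c-i-e has length 3, which is odd, so the graph is not bipartite.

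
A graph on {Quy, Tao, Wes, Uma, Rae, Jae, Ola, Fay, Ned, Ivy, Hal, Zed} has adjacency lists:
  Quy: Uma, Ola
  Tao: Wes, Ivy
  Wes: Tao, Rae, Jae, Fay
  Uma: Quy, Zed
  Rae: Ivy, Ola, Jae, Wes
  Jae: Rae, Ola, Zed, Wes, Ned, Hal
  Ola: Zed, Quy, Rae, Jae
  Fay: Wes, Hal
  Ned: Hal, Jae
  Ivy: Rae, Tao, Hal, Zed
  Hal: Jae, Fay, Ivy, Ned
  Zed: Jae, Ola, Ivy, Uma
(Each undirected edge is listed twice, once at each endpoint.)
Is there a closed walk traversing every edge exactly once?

Degrees: Quy:2, Tao:2, Wes:4, Uma:2, Rae:4, Jae:6, Ola:4, Fay:2, Ned:2, Ivy:4, Hal:4, Zed:4
Every vertex has even degree and the edges form a single connected piece, so an Eulerian circuit exists.

Yes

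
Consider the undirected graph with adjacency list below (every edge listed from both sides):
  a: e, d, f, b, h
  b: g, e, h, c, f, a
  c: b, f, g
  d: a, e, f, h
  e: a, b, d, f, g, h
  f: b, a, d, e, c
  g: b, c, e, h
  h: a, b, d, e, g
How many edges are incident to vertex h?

5

Neighbors of h: a, b, d, e, g.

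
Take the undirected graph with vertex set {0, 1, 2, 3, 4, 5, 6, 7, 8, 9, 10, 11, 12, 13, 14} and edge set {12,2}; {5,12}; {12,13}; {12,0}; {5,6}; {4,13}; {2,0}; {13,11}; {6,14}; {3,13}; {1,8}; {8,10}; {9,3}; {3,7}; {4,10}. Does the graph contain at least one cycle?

Yes

The graph has 15 vertices, 15 edges, and 1 connected component.
Since 15 > 15 - 1, a cycle must exist; for instance 0-2-12-0.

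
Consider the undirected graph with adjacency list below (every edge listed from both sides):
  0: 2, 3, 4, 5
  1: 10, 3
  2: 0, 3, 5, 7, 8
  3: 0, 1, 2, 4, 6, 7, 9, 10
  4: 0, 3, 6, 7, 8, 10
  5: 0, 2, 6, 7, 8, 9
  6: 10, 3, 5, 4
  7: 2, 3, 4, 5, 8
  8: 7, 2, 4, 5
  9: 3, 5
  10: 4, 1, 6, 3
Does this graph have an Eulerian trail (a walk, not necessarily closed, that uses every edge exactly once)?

Yes

Degrees: 0:4, 1:2, 2:5, 3:8, 4:6, 5:6, 6:4, 7:5, 8:4, 9:2, 10:4
Odd-degree vertices: 2, 7 (2 total).
With 2 odd-degree vertices and all edges in one connected piece, an Eulerian trail exists (from 2 to 7).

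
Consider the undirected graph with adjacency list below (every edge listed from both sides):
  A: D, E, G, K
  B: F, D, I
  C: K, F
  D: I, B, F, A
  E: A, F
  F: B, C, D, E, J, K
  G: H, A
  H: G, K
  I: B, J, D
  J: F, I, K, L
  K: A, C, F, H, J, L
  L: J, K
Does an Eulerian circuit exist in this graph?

Degrees: A:4, B:3, C:2, D:4, E:2, F:6, G:2, H:2, I:3, J:4, K:6, L:2
B, I have odd degree; an Eulerian circuit needs every degree to be even, so none exists.

No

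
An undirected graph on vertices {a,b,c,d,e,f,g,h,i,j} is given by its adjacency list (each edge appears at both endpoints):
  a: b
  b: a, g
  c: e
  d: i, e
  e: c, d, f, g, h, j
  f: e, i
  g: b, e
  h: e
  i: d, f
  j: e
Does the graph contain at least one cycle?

Yes

The graph has 10 vertices, 10 edges, and 1 connected component.
One cycle is e-f-i-d-e.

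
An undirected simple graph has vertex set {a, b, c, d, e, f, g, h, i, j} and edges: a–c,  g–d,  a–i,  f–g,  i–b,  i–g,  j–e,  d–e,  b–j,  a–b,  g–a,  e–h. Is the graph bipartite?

The cycle a-i-g-a has length 3, which is odd, so the graph is not bipartite.

No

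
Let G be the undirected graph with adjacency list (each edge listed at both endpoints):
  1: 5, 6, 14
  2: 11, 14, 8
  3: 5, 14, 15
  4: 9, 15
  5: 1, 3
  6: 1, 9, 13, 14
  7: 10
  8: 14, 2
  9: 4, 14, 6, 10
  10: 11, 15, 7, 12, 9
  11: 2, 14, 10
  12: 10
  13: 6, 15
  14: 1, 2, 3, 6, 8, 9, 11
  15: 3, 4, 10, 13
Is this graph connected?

Yes

A breadth-first search from 1 visits 1, 6, 5, 14, 13, 9, 3, 11, 2, 8, 15, 10, 4, 12, 7 — all 15 vertices — so the graph is connected.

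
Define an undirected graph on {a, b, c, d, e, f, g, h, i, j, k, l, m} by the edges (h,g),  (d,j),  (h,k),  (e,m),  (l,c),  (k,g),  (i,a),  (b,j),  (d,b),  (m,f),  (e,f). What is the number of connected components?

Component: {a, i}
Component: {c, l}
Component: {b, d, j}
Component: {e, f, m}
Component: {g, h, k}

5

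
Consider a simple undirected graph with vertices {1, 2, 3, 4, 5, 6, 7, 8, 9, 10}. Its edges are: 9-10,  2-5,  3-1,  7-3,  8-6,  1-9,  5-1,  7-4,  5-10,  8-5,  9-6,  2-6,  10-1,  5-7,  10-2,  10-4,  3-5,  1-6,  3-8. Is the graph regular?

No

Degrees: 1:5, 2:3, 3:4, 4:2, 5:6, 6:4, 7:3, 8:3, 9:3, 10:5
Degrees are not all equal (e.g. deg(4)=2 but deg(5)=6); not regular.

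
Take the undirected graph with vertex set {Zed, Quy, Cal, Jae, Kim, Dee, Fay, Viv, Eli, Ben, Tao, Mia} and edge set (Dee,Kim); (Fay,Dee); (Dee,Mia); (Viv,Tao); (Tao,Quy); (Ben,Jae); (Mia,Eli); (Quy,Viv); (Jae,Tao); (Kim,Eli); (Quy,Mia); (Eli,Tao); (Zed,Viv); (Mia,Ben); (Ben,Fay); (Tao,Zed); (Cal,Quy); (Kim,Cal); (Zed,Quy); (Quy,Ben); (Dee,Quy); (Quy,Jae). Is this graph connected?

A breadth-first search from Zed visits Zed, Quy, Viv, Tao, Ben, Cal, Dee, Jae, Mia, Eli, Fay, Kim — all 12 vertices — so the graph is connected.

Yes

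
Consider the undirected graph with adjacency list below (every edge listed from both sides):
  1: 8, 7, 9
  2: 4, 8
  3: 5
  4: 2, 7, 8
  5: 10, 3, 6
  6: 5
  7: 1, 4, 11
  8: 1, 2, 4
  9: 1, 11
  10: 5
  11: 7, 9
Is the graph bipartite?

No

The cycle 2-4-8-2 has length 3, which is odd, so the graph is not bipartite.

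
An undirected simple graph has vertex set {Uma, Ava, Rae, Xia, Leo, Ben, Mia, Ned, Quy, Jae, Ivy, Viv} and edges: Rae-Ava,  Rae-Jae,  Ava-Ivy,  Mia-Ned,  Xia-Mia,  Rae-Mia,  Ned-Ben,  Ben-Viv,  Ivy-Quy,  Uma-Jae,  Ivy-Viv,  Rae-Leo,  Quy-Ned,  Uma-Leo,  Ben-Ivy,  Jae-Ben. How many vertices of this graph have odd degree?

Degrees: Uma:2, Ava:2, Rae:4, Xia:1, Leo:2, Ben:4, Mia:3, Ned:3, Quy:2, Jae:3, Ivy:4, Viv:2
Odd-degree vertices: Xia, Mia, Ned, Jae.

4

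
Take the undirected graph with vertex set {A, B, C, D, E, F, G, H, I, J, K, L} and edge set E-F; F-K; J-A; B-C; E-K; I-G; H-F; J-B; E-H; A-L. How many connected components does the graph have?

4

Component: {D}
Component: {G, I}
Component: {E, F, H, K}
Component: {A, B, C, J, L}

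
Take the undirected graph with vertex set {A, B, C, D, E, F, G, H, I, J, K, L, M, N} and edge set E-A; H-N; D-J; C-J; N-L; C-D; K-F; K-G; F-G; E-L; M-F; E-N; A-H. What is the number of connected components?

Component: {B}
Component: {I}
Component: {C, D, J}
Component: {F, G, K, M}
Component: {A, E, H, L, N}

5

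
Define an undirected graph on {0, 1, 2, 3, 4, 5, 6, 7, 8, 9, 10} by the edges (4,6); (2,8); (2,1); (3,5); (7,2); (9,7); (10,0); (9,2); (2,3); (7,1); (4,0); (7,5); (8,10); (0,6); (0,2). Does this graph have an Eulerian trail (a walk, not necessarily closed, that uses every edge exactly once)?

Yes

Degrees: 0:4, 1:2, 2:6, 3:2, 4:2, 5:2, 6:2, 7:4, 8:2, 9:2, 10:2
Odd-degree vertices: none (0 total).
With 0 odd-degree vertices and all edges in one connected piece, an Eulerian trail exists.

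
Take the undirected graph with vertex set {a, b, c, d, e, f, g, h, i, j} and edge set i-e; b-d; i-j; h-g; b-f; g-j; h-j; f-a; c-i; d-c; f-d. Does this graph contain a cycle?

Yes

The graph has 10 vertices, 11 edges, and 1 connected component.
Since 11 > 10 - 1, a cycle must exist; for instance j-g-h-j.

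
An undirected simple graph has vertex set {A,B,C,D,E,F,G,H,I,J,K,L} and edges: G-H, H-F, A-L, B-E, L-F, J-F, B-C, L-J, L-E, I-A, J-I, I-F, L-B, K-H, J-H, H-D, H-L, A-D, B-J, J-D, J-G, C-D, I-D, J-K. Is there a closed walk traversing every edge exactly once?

No

Degrees: A:3, B:4, C:2, D:5, E:2, F:4, G:2, H:6, I:4, J:8, K:2, L:6
Vertices with odd degree: A, D. An Eulerian circuit requires all degrees even.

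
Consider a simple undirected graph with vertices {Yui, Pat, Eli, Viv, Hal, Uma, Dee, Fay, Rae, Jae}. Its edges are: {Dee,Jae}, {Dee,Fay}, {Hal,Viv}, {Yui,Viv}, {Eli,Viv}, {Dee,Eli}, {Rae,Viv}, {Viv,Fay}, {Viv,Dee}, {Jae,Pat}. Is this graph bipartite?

No

Eli-Viv-Dee-Eli is an odd cycle (length 3), and a bipartite graph can contain only even cycles.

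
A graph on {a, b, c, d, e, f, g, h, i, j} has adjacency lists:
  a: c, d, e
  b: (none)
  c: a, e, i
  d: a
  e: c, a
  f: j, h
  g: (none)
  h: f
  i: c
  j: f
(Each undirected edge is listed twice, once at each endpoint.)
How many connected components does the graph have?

4

Component: {b}
Component: {g}
Component: {f, h, j}
Component: {a, c, d, e, i}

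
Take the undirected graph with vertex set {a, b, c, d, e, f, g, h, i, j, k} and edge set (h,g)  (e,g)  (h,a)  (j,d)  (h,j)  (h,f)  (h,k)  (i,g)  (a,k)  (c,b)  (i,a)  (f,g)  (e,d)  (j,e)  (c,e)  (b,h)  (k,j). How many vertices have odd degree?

2

Degrees: a:3, b:2, c:2, d:2, e:4, f:2, g:4, h:6, i:2, j:4, k:3
Odd-degree vertices: a, k.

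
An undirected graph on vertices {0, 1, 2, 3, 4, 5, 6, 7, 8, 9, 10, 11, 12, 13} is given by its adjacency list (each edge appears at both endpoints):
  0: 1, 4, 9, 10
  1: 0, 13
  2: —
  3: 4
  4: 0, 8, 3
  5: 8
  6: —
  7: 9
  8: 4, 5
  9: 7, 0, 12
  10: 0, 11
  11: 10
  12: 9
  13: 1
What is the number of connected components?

3

Component: {2}
Component: {6}
Component: {0, 1, 3, 4, 5, 7, 8, 9, 10, 11, 12, 13}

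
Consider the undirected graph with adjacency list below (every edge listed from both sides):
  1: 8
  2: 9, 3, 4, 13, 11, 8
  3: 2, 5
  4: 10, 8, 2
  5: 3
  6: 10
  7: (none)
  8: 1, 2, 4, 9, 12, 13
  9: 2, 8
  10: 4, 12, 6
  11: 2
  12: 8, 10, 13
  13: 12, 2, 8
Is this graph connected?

No

Component: {7}
Component: {1, 2, 3, 4, 5, 6, 8, 9, 10, 11, 12, 13}
No edge joins these 2 groups, so the graph is disconnected.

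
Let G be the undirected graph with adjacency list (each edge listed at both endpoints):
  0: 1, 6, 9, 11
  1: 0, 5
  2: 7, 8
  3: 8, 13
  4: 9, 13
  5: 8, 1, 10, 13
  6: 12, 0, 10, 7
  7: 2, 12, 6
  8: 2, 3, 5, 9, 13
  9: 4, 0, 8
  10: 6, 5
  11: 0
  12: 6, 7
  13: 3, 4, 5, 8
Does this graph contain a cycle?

Yes

The graph has 14 vertices, 20 edges, and 1 connected component.
Since 20 > 14 - 1, a cycle must exist; for instance 0-1-5-8-9-0.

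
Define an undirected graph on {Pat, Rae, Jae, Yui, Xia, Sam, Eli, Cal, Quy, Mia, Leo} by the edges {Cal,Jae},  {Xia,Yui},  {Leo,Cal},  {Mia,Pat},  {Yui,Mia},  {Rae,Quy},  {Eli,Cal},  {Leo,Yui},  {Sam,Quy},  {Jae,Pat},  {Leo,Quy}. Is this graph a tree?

No

The graph has 11 vertices and 11 edges.
Connected but with 11 > 10 edges, so it has a cycle and is not a tree.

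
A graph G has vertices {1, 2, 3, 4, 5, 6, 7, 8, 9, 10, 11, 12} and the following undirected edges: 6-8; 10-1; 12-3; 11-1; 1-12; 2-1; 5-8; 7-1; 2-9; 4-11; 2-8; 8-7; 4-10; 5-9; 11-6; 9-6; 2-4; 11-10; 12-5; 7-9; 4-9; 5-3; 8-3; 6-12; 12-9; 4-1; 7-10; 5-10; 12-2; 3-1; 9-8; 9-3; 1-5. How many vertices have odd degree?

Degrees: 1:8, 2:5, 3:5, 4:5, 5:6, 6:4, 7:4, 8:6, 9:8, 10:5, 11:4, 12:6
Odd-degree vertices: 2, 3, 4, 10.

4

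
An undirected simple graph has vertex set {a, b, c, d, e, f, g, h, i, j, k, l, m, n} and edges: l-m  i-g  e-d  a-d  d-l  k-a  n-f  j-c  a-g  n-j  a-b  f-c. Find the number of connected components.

3

Component: {h}
Component: {c, f, j, n}
Component: {a, b, d, e, g, i, k, l, m}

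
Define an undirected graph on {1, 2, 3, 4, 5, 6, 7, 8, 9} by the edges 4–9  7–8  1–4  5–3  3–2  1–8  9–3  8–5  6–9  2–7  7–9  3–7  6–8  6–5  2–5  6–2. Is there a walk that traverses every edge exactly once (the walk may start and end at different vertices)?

Degrees: 1:2, 2:4, 3:4, 4:2, 5:4, 6:4, 7:4, 8:4, 9:4
Odd-degree vertices: none (0 total).
With 0 odd-degree vertices and all edges in one connected piece, an Eulerian trail exists.

Yes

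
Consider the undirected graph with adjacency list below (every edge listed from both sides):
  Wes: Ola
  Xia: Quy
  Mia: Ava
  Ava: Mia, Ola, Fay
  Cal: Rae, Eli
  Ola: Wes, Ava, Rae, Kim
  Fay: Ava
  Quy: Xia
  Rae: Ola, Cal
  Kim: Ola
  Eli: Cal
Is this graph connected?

Component: {Xia, Quy}
Component: {Wes, Mia, Ava, Cal, Ola, Fay, Rae, Kim, Eli}
No edge joins these 2 groups, so the graph is disconnected.

No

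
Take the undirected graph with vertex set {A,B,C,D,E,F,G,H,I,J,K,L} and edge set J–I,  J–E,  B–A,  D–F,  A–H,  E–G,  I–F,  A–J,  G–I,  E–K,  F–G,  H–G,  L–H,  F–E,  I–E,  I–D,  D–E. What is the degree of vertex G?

Neighbors of G: E, F, H, I.

4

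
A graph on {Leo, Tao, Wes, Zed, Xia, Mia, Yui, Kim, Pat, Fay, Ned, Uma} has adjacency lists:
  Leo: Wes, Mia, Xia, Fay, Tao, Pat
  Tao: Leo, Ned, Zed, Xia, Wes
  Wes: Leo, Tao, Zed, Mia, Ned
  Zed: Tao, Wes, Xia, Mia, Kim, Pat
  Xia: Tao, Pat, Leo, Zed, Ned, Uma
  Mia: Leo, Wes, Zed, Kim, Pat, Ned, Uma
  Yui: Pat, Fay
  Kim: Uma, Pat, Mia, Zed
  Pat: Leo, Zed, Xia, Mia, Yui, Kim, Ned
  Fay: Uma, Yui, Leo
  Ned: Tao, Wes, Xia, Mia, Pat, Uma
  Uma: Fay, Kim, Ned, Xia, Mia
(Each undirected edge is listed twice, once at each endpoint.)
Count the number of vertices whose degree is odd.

6

Degrees: Leo:6, Tao:5, Wes:5, Zed:6, Xia:6, Mia:7, Yui:2, Kim:4, Pat:7, Fay:3, Ned:6, Uma:5
Odd-degree vertices: Tao, Wes, Mia, Pat, Fay, Uma.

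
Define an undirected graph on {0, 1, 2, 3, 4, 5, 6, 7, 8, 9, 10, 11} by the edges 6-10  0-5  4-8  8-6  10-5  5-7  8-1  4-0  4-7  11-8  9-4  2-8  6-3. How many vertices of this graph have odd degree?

8

Degrees: 0:2, 1:1, 2:1, 3:1, 4:4, 5:3, 6:3, 7:2, 8:5, 9:1, 10:2, 11:1
Odd-degree vertices: 1, 2, 3, 5, 6, 8, 9, 11.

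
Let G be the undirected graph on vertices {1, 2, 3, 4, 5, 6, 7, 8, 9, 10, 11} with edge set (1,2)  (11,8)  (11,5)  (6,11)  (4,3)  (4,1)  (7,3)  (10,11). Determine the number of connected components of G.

3

Component: {9}
Component: {1, 2, 3, 4, 7}
Component: {5, 6, 8, 10, 11}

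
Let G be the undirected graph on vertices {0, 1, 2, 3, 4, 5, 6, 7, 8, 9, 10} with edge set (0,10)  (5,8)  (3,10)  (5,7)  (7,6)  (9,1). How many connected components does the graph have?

5

Component: {2}
Component: {4}
Component: {1, 9}
Component: {0, 3, 10}
Component: {5, 6, 7, 8}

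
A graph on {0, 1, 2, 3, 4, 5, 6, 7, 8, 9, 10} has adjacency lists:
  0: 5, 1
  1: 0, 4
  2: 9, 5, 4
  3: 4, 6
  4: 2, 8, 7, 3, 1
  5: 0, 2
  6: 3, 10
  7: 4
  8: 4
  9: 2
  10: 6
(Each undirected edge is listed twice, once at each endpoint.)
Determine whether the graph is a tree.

No

The graph has 11 vertices and 11 edges.
Connected but with 11 > 10 edges, so it has a cycle and is not a tree.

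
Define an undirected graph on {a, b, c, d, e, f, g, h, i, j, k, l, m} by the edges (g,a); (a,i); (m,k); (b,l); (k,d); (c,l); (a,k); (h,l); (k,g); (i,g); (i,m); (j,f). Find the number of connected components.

4

Component: {e}
Component: {f, j}
Component: {b, c, h, l}
Component: {a, d, g, i, k, m}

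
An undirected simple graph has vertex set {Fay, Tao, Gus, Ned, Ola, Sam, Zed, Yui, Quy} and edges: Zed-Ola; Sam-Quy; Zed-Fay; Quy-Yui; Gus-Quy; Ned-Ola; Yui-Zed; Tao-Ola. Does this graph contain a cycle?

No

|V| = 9, |E| = 8, number of components = 1.
A forest on 9 vertices with 1 component has exactly 8 edges, which matches — so no cycle.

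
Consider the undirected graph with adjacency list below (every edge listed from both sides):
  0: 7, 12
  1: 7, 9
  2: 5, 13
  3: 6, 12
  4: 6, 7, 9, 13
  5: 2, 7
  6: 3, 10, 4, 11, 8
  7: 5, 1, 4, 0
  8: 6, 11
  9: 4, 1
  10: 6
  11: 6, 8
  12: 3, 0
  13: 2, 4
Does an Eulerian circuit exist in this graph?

No

Degrees: 0:2, 1:2, 2:2, 3:2, 4:4, 5:2, 6:5, 7:4, 8:2, 9:2, 10:1, 11:2, 12:2, 13:2
Vertices with odd degree: 6, 10. An Eulerian circuit requires all degrees even.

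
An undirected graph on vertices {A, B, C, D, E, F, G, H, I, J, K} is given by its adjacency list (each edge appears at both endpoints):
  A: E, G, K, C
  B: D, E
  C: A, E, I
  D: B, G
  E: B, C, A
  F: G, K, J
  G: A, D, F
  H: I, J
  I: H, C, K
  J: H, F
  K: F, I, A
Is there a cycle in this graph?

Yes

The graph has 11 vertices, 15 edges, and 1 connected component.
Since 15 > 11 - 1, a cycle must exist; for instance K-I-H-J-F-K.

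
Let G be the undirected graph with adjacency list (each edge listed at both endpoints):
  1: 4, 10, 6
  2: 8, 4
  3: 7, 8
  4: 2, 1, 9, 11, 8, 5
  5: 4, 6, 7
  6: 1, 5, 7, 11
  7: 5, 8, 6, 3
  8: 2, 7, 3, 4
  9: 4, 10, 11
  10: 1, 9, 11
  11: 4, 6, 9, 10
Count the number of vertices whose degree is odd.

4

Degrees: 1:3, 2:2, 3:2, 4:6, 5:3, 6:4, 7:4, 8:4, 9:3, 10:3, 11:4
Odd-degree vertices: 1, 5, 9, 10.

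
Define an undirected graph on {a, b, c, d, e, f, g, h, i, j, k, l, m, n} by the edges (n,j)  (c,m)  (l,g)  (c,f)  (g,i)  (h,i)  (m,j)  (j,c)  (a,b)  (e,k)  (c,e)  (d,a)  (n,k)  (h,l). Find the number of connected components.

Component: {a, b, d}
Component: {g, h, i, l}
Component: {c, e, f, j, k, m, n}

3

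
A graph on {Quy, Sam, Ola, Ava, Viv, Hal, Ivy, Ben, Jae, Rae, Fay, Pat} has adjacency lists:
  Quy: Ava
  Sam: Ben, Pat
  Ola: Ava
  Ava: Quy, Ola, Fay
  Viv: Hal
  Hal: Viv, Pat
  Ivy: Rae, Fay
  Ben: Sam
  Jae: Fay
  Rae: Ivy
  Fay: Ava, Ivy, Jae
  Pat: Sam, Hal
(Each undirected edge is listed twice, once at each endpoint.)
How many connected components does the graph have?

Component: {Sam, Viv, Hal, Ben, Pat}
Component: {Quy, Ola, Ava, Ivy, Jae, Rae, Fay}

2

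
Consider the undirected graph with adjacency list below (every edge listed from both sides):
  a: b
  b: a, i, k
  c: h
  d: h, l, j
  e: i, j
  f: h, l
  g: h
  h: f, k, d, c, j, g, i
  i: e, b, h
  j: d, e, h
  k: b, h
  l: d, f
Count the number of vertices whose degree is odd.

8

Degrees: a:1, b:3, c:1, d:3, e:2, f:2, g:1, h:7, i:3, j:3, k:2, l:2
Odd-degree vertices: a, b, c, d, g, h, i, j.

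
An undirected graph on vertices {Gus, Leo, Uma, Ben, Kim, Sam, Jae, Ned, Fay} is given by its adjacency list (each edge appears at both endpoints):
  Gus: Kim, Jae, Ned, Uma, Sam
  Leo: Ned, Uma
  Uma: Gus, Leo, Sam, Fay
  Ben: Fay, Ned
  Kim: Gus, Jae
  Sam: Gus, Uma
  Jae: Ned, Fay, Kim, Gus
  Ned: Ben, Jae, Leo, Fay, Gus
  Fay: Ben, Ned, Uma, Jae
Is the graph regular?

Degrees: Gus:5, Leo:2, Uma:4, Ben:2, Kim:2, Sam:2, Jae:4, Ned:5, Fay:4
Vertex Leo has degree 2 while Gus has degree 5, so the graph is not regular.

No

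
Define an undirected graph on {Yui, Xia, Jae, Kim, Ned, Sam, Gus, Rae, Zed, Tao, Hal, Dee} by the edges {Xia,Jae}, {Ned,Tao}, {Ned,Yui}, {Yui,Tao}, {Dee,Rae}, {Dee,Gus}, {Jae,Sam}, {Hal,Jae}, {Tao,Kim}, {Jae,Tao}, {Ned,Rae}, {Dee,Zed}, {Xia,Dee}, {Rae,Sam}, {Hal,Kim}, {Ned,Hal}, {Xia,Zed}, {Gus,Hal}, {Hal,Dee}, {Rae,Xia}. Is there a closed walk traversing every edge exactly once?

No

Degrees: Yui:2, Xia:4, Jae:4, Kim:2, Ned:4, Sam:2, Gus:2, Rae:4, Zed:2, Tao:4, Hal:5, Dee:5
Hal, Dee have odd degree; an Eulerian circuit needs every degree to be even, so none exists.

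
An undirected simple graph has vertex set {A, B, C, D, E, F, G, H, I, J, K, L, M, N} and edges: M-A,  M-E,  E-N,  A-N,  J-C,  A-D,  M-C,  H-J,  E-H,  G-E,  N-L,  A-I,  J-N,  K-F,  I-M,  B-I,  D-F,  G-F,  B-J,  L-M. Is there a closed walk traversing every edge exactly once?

Degrees: A:4, B:2, C:2, D:2, E:4, F:3, G:2, H:2, I:3, J:4, K:1, L:2, M:5, N:4
Vertices with odd degree: F, I, K, M. An Eulerian circuit requires all degrees even.

No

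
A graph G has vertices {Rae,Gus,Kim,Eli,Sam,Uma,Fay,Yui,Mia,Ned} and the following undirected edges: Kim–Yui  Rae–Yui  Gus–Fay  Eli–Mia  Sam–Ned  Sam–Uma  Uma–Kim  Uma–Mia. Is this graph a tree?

No

|V| = 10, |E| = 8.
It is not connected, so it is not a tree.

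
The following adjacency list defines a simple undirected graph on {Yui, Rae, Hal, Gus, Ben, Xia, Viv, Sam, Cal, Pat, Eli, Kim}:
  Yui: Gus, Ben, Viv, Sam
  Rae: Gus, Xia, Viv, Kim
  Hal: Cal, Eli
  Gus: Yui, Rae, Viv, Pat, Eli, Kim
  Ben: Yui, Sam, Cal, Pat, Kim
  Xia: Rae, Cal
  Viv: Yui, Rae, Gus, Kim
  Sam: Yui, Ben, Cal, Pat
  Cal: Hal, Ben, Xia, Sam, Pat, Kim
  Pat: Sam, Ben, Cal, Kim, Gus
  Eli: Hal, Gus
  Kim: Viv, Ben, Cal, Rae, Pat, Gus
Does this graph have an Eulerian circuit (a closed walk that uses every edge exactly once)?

Degrees: Yui:4, Rae:4, Hal:2, Gus:6, Ben:5, Xia:2, Viv:4, Sam:4, Cal:6, Pat:5, Eli:2, Kim:6
Ben, Pat have odd degree; an Eulerian circuit needs every degree to be even, so none exists.

No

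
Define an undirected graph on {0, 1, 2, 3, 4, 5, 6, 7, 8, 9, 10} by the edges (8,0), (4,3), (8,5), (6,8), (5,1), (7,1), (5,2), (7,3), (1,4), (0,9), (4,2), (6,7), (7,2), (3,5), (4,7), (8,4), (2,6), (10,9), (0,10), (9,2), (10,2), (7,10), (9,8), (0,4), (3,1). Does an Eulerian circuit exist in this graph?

No

Degrees: 0:4, 1:4, 2:6, 3:4, 4:6, 5:4, 6:3, 7:6, 8:5, 9:4, 10:4
6, 8 have odd degree; an Eulerian circuit needs every degree to be even, so none exists.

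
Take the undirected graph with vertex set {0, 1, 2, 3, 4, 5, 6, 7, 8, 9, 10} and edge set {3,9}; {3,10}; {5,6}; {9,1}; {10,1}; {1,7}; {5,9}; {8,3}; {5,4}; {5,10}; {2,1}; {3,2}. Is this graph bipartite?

A valid 2-coloring puts {0, 2, 4, 6, 7, 8, 9, 10} on one side and {1, 3, 5} on the other; every edge crosses between the two sides.

Yes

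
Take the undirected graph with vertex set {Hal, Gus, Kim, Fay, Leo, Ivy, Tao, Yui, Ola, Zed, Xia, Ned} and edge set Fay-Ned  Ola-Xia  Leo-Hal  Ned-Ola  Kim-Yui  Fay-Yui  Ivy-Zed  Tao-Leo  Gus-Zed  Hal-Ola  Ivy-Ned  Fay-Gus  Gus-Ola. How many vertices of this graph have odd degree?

Degrees: Hal:2, Gus:3, Kim:1, Fay:3, Leo:2, Ivy:2, Tao:1, Yui:2, Ola:4, Zed:2, Xia:1, Ned:3
Odd-degree vertices: Gus, Kim, Fay, Tao, Xia, Ned.

6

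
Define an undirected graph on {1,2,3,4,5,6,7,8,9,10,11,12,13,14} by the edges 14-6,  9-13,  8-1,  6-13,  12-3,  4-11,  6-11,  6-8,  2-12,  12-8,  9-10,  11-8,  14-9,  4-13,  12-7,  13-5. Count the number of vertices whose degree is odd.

Degrees: 1:1, 2:1, 3:1, 4:2, 5:1, 6:4, 7:1, 8:4, 9:3, 10:1, 11:3, 12:4, 13:4, 14:2
Odd-degree vertices: 1, 2, 3, 5, 7, 9, 10, 11.

8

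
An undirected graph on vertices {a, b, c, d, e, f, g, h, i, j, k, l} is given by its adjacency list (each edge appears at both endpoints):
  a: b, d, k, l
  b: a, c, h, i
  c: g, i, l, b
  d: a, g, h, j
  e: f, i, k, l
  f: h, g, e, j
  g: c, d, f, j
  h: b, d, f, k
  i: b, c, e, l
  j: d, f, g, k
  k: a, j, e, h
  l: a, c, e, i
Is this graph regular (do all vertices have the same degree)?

Yes

Degrees: a:4, b:4, c:4, d:4, e:4, f:4, g:4, h:4, i:4, j:4, k:4, l:4
All degrees equal 4; the graph is regular.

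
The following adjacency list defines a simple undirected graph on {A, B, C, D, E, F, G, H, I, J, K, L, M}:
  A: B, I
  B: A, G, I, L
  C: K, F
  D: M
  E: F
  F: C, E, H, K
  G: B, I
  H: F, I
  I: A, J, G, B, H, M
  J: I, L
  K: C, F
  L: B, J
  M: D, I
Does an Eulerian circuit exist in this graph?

No

Degrees: A:2, B:4, C:2, D:1, E:1, F:4, G:2, H:2, I:6, J:2, K:2, L:2, M:2
Vertices with odd degree: D, E. An Eulerian circuit requires all degrees even.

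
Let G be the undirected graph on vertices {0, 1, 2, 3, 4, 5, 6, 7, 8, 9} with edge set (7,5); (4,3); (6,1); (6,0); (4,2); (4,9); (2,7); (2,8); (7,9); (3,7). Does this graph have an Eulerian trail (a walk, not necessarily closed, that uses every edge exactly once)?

No

Degrees: 0:1, 1:1, 2:3, 3:2, 4:3, 5:1, 6:2, 7:4, 8:1, 9:2
Odd-degree vertices: 0, 1, 2, 4, 5, 8 (6 total).
An Eulerian trail requires 0 or 2 odd-degree vertices; here there are 6.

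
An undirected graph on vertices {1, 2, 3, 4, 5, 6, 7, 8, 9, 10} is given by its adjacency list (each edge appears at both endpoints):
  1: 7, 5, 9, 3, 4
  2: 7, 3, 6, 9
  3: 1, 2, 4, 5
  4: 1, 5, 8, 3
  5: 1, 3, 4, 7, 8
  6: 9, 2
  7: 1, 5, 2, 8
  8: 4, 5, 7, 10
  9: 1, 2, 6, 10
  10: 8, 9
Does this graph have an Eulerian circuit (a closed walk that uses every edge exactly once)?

No

Degrees: 1:5, 2:4, 3:4, 4:4, 5:5, 6:2, 7:4, 8:4, 9:4, 10:2
1, 5 have odd degree; an Eulerian circuit needs every degree to be even, so none exists.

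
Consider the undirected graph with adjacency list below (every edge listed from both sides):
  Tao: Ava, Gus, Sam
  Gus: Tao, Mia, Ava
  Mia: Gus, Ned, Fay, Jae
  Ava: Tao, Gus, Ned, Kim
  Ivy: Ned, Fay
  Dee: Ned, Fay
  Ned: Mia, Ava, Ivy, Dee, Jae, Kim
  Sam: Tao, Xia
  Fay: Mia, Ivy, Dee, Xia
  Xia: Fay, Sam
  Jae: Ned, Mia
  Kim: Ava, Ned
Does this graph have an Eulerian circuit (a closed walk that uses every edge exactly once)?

Degrees: Tao:3, Gus:3, Mia:4, Ava:4, Ivy:2, Dee:2, Ned:6, Sam:2, Fay:4, Xia:2, Jae:2, Kim:2
Vertices with odd degree: Tao, Gus. An Eulerian circuit requires all degrees even.

No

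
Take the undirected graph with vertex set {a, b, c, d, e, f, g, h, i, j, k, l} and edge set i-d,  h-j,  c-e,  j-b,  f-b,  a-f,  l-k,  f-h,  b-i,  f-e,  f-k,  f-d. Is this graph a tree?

The graph has 12 vertices and 12 edges.
It splits into 2 components, so it cannot be a tree.

No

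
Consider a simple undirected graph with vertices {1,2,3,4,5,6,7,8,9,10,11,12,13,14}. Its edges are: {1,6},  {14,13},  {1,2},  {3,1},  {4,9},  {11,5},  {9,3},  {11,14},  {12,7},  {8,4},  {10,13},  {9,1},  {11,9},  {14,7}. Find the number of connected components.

Component: {1, 2, 3, 4, 5, 6, 7, 8, 9, 10, 11, 12, 13, 14}

1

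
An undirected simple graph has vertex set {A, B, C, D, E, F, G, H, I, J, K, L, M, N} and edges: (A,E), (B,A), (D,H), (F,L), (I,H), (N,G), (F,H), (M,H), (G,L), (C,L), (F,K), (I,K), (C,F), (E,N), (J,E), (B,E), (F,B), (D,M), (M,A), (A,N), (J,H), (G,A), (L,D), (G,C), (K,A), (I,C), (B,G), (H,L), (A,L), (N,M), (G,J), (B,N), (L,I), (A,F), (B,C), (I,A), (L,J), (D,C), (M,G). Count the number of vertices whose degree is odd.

6

Degrees: A:9, B:6, C:6, D:4, E:4, F:6, G:7, H:6, I:5, J:4, K:3, L:8, M:5, N:5
Odd-degree vertices: A, G, I, K, M, N.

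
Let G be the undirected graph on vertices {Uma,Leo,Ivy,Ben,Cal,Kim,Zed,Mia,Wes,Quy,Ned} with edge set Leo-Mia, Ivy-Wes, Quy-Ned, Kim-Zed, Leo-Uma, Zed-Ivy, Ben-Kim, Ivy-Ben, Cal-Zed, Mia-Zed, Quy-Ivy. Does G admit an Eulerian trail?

Degrees: Uma:1, Leo:2, Ivy:4, Ben:2, Cal:1, Kim:2, Zed:4, Mia:2, Wes:1, Quy:2, Ned:1
Odd-degree vertices: Uma, Cal, Wes, Ned (4 total).
An Eulerian trail requires 0 or 2 odd-degree vertices; here there are 4.

No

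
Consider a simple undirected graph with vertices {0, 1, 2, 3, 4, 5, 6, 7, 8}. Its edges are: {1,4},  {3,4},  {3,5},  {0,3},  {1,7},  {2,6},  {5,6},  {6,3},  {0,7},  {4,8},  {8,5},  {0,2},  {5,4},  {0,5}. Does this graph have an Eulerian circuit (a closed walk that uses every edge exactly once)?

Degrees: 0:4, 1:2, 2:2, 3:4, 4:4, 5:5, 6:3, 7:2, 8:2
Vertices with odd degree: 5, 6. An Eulerian circuit requires all degrees even.

No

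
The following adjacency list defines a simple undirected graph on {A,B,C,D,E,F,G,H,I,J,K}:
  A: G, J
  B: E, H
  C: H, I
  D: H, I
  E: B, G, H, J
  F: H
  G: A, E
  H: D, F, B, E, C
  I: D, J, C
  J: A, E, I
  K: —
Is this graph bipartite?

No

The cycle B-H-E-B has length 3, which is odd, so the graph is not bipartite.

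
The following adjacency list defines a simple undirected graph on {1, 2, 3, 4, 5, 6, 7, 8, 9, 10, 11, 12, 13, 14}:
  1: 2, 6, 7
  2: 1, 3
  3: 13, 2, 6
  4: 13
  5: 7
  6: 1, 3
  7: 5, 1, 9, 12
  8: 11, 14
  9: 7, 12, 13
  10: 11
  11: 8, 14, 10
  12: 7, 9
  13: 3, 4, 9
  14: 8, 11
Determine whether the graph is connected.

No

Component: {8, 10, 11, 14}
Component: {1, 2, 3, 4, 5, 6, 7, 9, 12, 13}
There are 2 separate components, so the graph is not connected.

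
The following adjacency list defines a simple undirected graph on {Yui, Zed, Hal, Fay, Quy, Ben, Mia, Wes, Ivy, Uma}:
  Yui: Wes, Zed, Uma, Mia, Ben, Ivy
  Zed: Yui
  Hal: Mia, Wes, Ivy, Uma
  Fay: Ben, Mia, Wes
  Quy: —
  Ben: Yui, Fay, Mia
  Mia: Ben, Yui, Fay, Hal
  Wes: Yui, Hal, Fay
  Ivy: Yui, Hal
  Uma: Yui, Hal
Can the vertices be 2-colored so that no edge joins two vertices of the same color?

No

The cycle Yui-Ben-Mia-Yui has length 3, which is odd, so the graph is not bipartite.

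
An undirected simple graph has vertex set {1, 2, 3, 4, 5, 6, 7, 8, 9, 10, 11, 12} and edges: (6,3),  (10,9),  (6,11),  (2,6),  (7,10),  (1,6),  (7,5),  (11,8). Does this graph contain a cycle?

No

|V| = 12, |E| = 8, number of components = 4.
Since 8 = 12 - 4, the graph is a forest and contains no cycle.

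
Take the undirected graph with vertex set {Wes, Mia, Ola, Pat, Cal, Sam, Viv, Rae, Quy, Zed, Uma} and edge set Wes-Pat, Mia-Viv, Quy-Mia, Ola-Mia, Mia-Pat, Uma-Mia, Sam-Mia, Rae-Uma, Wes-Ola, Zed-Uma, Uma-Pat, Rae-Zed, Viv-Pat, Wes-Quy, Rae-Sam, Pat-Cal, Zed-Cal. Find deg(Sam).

2

Neighbors of Sam: Mia, Rae.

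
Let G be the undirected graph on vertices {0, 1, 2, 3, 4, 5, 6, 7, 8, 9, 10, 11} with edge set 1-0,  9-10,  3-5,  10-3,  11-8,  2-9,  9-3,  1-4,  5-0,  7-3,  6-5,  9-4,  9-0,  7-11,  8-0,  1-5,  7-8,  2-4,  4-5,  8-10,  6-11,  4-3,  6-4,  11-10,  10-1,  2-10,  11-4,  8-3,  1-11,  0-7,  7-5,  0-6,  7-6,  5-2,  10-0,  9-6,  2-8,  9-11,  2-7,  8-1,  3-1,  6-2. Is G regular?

Degrees: 0:7, 1:7, 2:7, 3:7, 4:7, 5:7, 6:7, 7:7, 8:7, 9:7, 10:7, 11:7
All degrees equal 7; the graph is regular.

Yes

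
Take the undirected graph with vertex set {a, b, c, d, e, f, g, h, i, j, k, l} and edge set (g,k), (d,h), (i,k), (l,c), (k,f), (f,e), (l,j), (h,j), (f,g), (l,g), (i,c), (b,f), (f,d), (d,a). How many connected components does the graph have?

Component: {a, b, c, d, e, f, g, h, i, j, k, l}

1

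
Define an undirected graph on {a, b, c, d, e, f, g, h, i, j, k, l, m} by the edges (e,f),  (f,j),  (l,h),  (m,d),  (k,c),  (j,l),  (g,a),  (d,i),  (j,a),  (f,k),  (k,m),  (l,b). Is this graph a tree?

The graph has 13 vertices and 12 edges.
It is connected with exactly 12 edges, hence acyclic — it is a tree.

Yes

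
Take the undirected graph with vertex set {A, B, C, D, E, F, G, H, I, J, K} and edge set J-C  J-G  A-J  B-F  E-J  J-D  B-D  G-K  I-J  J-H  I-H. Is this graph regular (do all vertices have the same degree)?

Degrees: A:1, B:2, C:1, D:2, E:1, F:1, G:2, H:2, I:2, J:7, K:1
Vertex A has degree 1 while J has degree 7, so the graph is not regular.

No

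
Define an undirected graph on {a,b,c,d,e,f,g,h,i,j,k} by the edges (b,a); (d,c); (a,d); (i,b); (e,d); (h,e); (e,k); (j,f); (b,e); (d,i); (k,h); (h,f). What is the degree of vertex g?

g has no neighbors.

0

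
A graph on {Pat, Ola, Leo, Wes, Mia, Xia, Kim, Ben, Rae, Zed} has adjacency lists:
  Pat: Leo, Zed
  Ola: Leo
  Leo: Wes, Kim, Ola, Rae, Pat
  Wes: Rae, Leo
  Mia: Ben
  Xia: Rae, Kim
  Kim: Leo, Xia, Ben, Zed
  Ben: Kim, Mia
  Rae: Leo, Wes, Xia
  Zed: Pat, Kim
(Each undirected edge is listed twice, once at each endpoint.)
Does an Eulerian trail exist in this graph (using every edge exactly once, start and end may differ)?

Degrees: Pat:2, Ola:1, Leo:5, Wes:2, Mia:1, Xia:2, Kim:4, Ben:2, Rae:3, Zed:2
Odd-degree vertices: Ola, Leo, Mia, Rae (4 total).
An Eulerian trail requires 0 or 2 odd-degree vertices; here there are 4.

No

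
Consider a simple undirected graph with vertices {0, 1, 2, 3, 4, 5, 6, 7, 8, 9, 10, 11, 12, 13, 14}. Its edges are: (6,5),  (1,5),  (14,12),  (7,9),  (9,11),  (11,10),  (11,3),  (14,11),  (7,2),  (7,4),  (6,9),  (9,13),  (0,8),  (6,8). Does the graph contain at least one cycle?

The graph has 15 vertices, 14 edges, and 1 connected component.
Since 14 = 15 - 1, the graph is a forest and contains no cycle.

No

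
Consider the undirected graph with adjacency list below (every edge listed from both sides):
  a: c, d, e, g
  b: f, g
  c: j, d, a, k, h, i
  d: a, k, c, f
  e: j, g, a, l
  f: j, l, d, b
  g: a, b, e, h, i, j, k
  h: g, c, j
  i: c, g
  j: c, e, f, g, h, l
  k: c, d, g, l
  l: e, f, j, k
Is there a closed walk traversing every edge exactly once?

Degrees: a:4, b:2, c:6, d:4, e:4, f:4, g:7, h:3, i:2, j:6, k:4, l:4
Vertices with odd degree: g, h. An Eulerian circuit requires all degrees even.

No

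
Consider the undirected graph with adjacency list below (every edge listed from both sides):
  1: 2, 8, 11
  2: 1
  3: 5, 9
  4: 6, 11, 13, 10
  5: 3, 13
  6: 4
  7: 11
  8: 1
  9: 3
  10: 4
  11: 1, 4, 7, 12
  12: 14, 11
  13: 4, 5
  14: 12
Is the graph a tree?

The graph has 14 vertices and 13 edges.
Connected and |E| = |V| - 1, which characterizes a tree.

Yes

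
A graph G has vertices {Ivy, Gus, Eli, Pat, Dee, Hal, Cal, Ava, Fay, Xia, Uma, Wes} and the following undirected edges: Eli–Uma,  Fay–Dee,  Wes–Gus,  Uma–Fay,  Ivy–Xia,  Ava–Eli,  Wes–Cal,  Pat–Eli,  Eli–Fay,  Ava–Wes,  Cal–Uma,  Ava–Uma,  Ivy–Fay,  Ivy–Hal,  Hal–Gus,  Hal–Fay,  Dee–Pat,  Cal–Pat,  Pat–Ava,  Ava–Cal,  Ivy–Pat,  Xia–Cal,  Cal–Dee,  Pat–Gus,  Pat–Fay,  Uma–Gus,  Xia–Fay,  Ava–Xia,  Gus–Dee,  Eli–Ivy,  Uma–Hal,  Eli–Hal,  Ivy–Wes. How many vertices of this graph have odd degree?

Degrees: Ivy:6, Gus:5, Eli:6, Pat:7, Dee:4, Hal:5, Cal:6, Ava:6, Fay:7, Xia:4, Uma:6, Wes:4
Odd-degree vertices: Gus, Pat, Hal, Fay.

4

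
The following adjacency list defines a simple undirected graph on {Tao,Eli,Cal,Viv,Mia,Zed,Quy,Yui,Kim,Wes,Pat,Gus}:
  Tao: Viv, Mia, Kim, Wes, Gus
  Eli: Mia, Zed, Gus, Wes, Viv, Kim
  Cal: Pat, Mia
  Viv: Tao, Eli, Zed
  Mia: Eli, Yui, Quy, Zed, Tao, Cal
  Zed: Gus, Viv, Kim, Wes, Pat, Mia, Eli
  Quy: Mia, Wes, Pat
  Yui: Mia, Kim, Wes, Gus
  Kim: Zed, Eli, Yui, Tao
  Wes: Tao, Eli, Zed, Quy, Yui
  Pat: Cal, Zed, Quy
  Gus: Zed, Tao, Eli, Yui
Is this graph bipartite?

No

Zed-Eli-Gus-Zed is an odd cycle (length 3), and a bipartite graph can contain only even cycles.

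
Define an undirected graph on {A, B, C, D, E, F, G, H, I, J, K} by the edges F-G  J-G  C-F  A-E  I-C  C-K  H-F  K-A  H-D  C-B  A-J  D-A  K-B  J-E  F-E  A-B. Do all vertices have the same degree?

No

Degrees: A:5, B:3, C:4, D:2, E:3, F:4, G:2, H:2, I:1, J:3, K:3
Vertex I has degree 1 while A has degree 5, so the graph is not regular.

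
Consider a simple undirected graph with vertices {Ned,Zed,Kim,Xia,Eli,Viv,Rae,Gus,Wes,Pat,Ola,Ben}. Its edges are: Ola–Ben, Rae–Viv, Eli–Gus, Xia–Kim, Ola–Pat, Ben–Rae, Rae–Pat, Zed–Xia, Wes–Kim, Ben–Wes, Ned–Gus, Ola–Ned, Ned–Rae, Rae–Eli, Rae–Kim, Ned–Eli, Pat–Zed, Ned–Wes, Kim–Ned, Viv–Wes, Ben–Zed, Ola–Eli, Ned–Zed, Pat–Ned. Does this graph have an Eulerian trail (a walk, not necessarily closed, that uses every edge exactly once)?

Yes

Degrees: Ned:8, Zed:4, Kim:4, Xia:2, Eli:4, Viv:2, Rae:6, Gus:2, Wes:4, Pat:4, Ola:4, Ben:4
Odd-degree vertices: none (0 total).
The non-isolated vertices are connected and exactly 0 have odd degree, so an Eulerian trail exists.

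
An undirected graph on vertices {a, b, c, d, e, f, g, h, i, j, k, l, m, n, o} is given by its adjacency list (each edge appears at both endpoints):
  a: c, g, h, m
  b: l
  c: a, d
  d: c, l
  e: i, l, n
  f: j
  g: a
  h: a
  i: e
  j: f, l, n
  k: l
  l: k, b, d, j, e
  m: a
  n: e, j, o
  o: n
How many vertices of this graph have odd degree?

Degrees: a:4, b:1, c:2, d:2, e:3, f:1, g:1, h:1, i:1, j:3, k:1, l:5, m:1, n:3, o:1
Odd-degree vertices: b, e, f, g, h, i, j, k, l, m, n, o.

12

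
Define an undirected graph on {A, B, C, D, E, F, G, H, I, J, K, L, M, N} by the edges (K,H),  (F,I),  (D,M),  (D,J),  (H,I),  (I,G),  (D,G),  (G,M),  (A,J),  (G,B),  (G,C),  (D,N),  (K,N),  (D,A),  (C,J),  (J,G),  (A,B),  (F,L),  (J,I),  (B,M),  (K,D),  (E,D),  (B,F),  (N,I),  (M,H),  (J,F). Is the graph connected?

Starting from A and exploring outward reaches every vertex (A, D, J, B, N, E, K, G, M, C, I, F, H, L); the graph is connected.

Yes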